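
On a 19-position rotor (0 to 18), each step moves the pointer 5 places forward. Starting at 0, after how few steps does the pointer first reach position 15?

The inverse of 5 mod 19 is 4 (since 5·4 = 20 ≡ 1).
So x ≡ 4·15 = 60 ≡ 3 (mod 19).

3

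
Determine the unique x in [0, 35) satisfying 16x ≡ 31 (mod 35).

The inverse of 16 mod 35 is 11 (since 16·11 = 176 ≡ 1).
Multiplying both sides by 11: x ≡ 11·31 = 341 ≡ 26 (mod 35).

26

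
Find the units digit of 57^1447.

Last digits of 7^n: 7, 9, 3, 1 (period 4).
1447 mod 4 = 3, so the last digit matches 7^3 = 3.

3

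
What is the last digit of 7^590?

9

The units digit of 7^n cycles with period 4: 7, 9, 3, 1, …
590 mod 4 = 2, so the last digit matches 7^2 = 9.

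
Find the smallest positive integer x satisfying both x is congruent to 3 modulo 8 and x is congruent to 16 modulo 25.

91

Since 25·1 ≡ 1 (mod 8), take x = 16 + 25·((3−16)·1 mod 8) = 16 + 25·3 = 91.
Check: 91 mod 8 = 3, 91 mod 25 = 16.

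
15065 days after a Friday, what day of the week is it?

Saturday

15065 − 2152·7 = 1, so 15065 ≡ 1 (mod 7).
Friday + 1 day → Saturday.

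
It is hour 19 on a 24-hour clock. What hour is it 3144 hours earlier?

Dividing 3144 by 24 gives quotient 131 and remainder 0.
(19 − 0) mod 24 = 19.

19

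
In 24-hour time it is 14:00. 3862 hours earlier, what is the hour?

16

3862 = 160·24 + 22, so 3862 mod 24 = 22.
(14 − 22) mod 24 = 16.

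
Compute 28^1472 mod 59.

27

By repeated squaring mod 59: 28^1≡28, 28^2≡17, 28^4≡53, 28^8≡36, 28^16≡57, 28^32≡4, 28^64≡16, 28^128≡20, 28^256≡46, 28^512≡51, 28^1024≡5.
1472 = 64 + 128 + 256 + 1024, so 28^1472 ≡ 16·20·46·5 ≡ 27 (mod 59).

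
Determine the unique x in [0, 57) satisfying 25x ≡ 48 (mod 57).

The inverse of 25 mod 57 is 16 (since 25·16 = 400 ≡ 1).
Multiplying both sides by 16: x ≡ 16·48 = 768 ≡ 27 (mod 57).

27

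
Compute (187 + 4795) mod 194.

132

4795 mod 194 = 139 (since 24·194 = 4656).
(187 + 139) mod 194 = 132.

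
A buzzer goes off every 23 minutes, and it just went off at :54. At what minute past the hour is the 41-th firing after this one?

37

41·23 = 943.
943 = 15·60 + 43, so 943 mod 60 = 43.
(54 + 43) mod 60 = 37.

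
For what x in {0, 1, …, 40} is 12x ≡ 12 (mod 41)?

1

The inverse of 12 mod 41 is 24 (since 12·24 = 288 ≡ 1).
Multiplying both sides by 24: x ≡ 24·12 = 288 ≡ 1 (mod 41).
Check: 12·1 = 12 = 0·41 + 12.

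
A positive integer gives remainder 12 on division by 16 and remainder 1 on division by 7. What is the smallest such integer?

x ≡ 1 (mod 7) gives x ∈ {1, 8, 15, 22, 29, 36, 43, 50, …}.
The first of these with x mod 16 = 12 is 92.

92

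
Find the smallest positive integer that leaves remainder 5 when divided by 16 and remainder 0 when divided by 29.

Since 29·5 ≡ 1 (mod 16), take x = 0 + 29·((5−0)·5 mod 16) = 0 + 29·9 = 261.
Check: 261 mod 16 = 5, 261 mod 29 = 0.

261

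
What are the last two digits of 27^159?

Square-and-reduce mod 100: 27^1≡27, 27^2≡29, 27^4≡41, 27^8≡81, 27^16≡61, 27^32≡21, 27^64≡41, 27^128≡81.
159 = 1 + 2 + 4 + 8 + 16 + 128, so 27^159 ≡ 27·29·41·81·61·81 ≡ 63 (mod 100).

63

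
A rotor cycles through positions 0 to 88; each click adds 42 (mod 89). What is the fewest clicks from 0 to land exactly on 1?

53

42·53 = 2226 = 25·89 + 1, so 42⁻¹ ≡ 53 (mod 89).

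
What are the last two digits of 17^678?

09

Square-and-reduce mod 100: 17^1≡17, 17^2≡89, 17^4≡21, 17^8≡41, 17^16≡81, 17^32≡61, 17^64≡21, 17^128≡41, 17^256≡81, 17^512≡61.
Since 678 = 2 + 4 + 32 + 128 + 512 in binary, 17^678 ≡ 89·21·61·41·61 ≡ 9 (mod 100).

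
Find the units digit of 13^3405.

Last digits of 3^n: 3, 9, 7, 1 (period 4).
3405 mod 4 = 1, so the last digit matches 3^1 = 3.

3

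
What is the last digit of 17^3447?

3

Powers of 7 mod 10 repeat with period 4: 7, 9, 3, 1.
3447 leaves remainder 3 on division by 4, so 17^3447 ends in 3.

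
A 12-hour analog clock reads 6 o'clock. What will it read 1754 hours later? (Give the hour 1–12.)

8

Dividing 1754 by 12 gives quotient 146 and remainder 2.
6 + 2 → 8 on a 12-hour dial.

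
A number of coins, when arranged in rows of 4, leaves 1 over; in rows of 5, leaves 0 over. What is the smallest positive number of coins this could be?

x ≡ 1 (mod 4) gives x ∈ {1, 5}.
The first of these with x mod 5 = 0 is 5.

5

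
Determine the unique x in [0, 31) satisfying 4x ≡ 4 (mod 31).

4⁻¹ ≡ 8 (mod 31) because 4·8 = 32 = 1·31 + 1.
So x ≡ 8·4 = 32 ≡ 1 (mod 31).
Check: 4·1 = 4 = 0·31 + 4.

1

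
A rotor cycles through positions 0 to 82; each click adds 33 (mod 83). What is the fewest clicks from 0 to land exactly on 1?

33·78 = 2574 = 31·83 + 1, so 33⁻¹ ≡ 78 (mod 83).

78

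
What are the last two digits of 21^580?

By repeated squaring mod 100: 21^1≡21, 21^2≡41, 21^4≡81, 21^8≡61, 21^16≡21, 21^32≡41, 21^64≡81, 21^128≡61, 21^256≡21, 21^512≡41.
Since 580 = 4 + 64 + 512 in binary, 21^580 ≡ 81·81·41 ≡ 1 (mod 100).

01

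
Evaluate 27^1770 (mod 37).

1

Successive squares of 27 mod 37: 27^1≡27, 27^2≡26, 27^4≡10, 27^8≡26, 27^16≡10, 27^32≡26, 27^64≡10, 27^128≡26, 27^256≡10, 27^512≡26, 27^1024≡10.
Since 1770 = 2 + 8 + 32 + 64 + 128 + 512 + 1024 in binary, 27^1770 ≡ 26·26·26·10·26·26·10 ≡ 1 (mod 37).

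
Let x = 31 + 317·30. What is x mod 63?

317·30 = 9510.
9510 = 150·63 + 60, so 9510 mod 63 = 60.
(31 + 60) mod 63 = 28.

28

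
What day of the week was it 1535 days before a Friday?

Wednesday

1535 mod 7 = 2 (since 219·7 = 1533).
Friday − 2 days → Wednesday.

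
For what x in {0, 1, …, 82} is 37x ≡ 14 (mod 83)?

37⁻¹ ≡ 9 (mod 83) because 37·9 = 333 = 4·83 + 1.
So x ≡ 9·14 = 126 ≡ 43 (mod 83).

43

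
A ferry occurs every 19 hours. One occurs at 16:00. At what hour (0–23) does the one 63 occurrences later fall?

13

63·19 = 1197.
1197 = 49·24 + 21, so 1197 mod 24 = 21.
(16 + 21) mod 24 = 13.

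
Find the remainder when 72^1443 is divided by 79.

1

Successive squares of 72 mod 79: 72^1≡72, 72^2≡49, 72^4≡31, 72^8≡13, 72^16≡11, 72^32≡42, 72^64≡26, 72^128≡44, 72^256≡40, 72^512≡20, 72^1024≡5.
1443 = 1 + 2 + 32 + 128 + 256 + 1024, so 72^1443 ≡ 72·49·42·44·40·5 ≡ 1 (mod 79).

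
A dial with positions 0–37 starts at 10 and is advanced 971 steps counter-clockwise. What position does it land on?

27

Dividing 971 by 38 gives quotient 25 and remainder 21.
(10 − 21) mod 38 = 27.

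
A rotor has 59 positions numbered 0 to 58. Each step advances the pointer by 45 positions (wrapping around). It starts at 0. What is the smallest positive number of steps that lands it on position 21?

45⁻¹ ≡ 21 (mod 59) because 45·21 = 945 = 16·59 + 1.
Multiplying both sides by 21: x ≡ 21·21 = 441 ≡ 28 (mod 59).
Check: 45·28 = 1260 = 21·59 + 21.

28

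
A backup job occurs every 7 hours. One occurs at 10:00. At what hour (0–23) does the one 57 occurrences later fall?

1

57·7 = 399.
399 mod 24 = 15 (since 16·24 = 384).
(10 + 15) mod 24 = 1.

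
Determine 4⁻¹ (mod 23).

6

23 = 5·4 + 3
4 = 1·3 + 1
3 = 3·1 + 0
Back-substituting gives 4·6 ≡ 1 (mod 23).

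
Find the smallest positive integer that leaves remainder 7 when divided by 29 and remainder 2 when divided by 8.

Since 8·11 ≡ 1 (mod 29), take x = 2 + 8·((7−2)·11 mod 29) = 2 + 8·26 = 210.
Check: 210 mod 29 = 7, 210 mod 8 = 2.

210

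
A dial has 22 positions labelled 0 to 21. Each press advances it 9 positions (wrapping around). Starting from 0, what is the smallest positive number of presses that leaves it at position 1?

5

9·5 = 45 = 2·22 + 1, so 9⁻¹ ≡ 5 (mod 22).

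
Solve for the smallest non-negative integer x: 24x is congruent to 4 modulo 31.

26

24⁻¹ ≡ 22 (mod 31) because 24·22 = 528 = 17·31 + 1.
So x ≡ 22·4 = 88 ≡ 26 (mod 31).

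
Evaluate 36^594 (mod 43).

1

By repeated squaring mod 43: 36^1≡36, 36^2≡6, 36^4≡36, 36^8≡6, 36^16≡36, 36^32≡6, 36^64≡36, 36^128≡6, 36^256≡36, 36^512≡6.
Since 594 = 2 + 16 + 64 + 512 in binary, 36^594 ≡ 6·36·36·6 ≡ 1 (mod 43).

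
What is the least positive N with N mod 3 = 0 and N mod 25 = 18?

Since 25·1 ≡ 1 (mod 3), take x = 18 + 25·((0−18)·1 mod 3) = 18 + 25·0 = 18.
Check: 18 mod 3 = 0, 18 mod 25 = 18.

18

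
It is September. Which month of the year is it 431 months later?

August

431 − 35·12 = 11, so 431 ≡ 11 (mod 12).
September + 11 months → August.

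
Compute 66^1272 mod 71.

Successive squares of 66 mod 71: 66^1≡66, 66^2≡25, 66^4≡57, 66^8≡54, 66^16≡5, 66^32≡25, 66^64≡57, 66^128≡54, 66^256≡5, 66^512≡25, 66^1024≡57.
Since 1272 = 8 + 16 + 32 + 64 + 128 + 1024 in binary, 66^1272 ≡ 54·5·25·57·54·57 ≡ 25 (mod 71).

25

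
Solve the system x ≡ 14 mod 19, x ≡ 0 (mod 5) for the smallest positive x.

90

Since 5·4 ≡ 1 (mod 19), take x = 0 + 5·((14−0)·4 mod 19) = 0 + 5·18 = 90.
Check: 90 mod 19 = 14, 90 mod 5 = 0.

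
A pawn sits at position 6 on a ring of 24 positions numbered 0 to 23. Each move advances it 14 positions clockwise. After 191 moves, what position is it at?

16

191·14 = 2674.
Dividing 2674 by 24 gives quotient 111 and remainder 10.
(6 + 10) mod 24 = 16.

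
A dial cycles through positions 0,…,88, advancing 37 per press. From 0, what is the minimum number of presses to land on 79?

31

The inverse of 37 mod 89 is 77 (since 37·77 = 2849 ≡ 1).
Multiplying both sides by 77: x ≡ 77·79 = 6083 ≡ 31 (mod 89).
Check: 37·31 = 1147 = 12·89 + 79.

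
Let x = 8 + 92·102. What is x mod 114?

92·102 = 9384.
9384 − 82·114 = 36, so 9384 ≡ 36 (mod 114).
(8 + 36) mod 114 = 44.

44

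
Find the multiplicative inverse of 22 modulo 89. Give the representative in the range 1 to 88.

89 = 4·22 + 1
22 = 22·1 + 0
Back-substituting gives 22·85 ≡ 1 (mod 89).

85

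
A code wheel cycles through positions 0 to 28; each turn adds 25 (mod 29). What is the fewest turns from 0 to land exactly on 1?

29 = 1·25 + 4
25 = 6·4 + 1
4 = 4·1 + 0
Back-substituting gives 25·7 ≡ 1 (mod 29).

7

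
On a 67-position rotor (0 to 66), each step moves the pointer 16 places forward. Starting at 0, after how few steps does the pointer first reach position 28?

52

16⁻¹ ≡ 21 (mod 67) because 16·21 = 336 = 5·67 + 1.
So x ≡ 21·28 = 588 ≡ 52 (mod 67).
Check: 16·52 = 832 = 12·67 + 28.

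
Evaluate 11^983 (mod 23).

10

By repeated squaring mod 23: 11^1≡11, 11^2≡6, 11^4≡13, 11^8≡8, 11^16≡18, 11^32≡2, 11^64≡4, 11^128≡16, 11^256≡3, 11^512≡9.
983 = 1 + 2 + 4 + 16 + 64 + 128 + 256 + 512, so 11^983 ≡ 11·6·13·18·4·16·3·9 ≡ 10 (mod 23).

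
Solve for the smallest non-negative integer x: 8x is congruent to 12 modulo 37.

20

The inverse of 8 mod 37 is 14 (since 8·14 = 112 ≡ 1).
So x ≡ 14·12 = 168 ≡ 20 (mod 37).
Check: 8·20 = 160 = 4·37 + 12.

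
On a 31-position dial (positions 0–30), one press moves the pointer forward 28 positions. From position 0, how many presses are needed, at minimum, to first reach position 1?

10

31 = 1·28 + 3
28 = 9·3 + 1
3 = 3·1 + 0
Back-substituting gives 28·10 ≡ 1 (mod 31).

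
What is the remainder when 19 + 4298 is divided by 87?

54

4298 mod 87 = 35 (since 49·87 = 4263).
(19 + 35) mod 87 = 54.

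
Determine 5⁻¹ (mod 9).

5·2 = 10 = 1·9 + 1, so 5⁻¹ ≡ 2 (mod 9).

2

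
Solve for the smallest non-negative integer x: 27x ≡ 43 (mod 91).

27⁻¹ ≡ 27 (mod 91) because 27·27 = 729 = 8·91 + 1.
Multiplying both sides by 27: x ≡ 27·43 = 1161 ≡ 69 (mod 91).

69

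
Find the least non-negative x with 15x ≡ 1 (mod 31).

The inverse of 15 mod 31 is 29 (since 15·29 = 435 ≡ 1).
Multiplying both sides by 29: x ≡ 29·1 = 29 ≡ 29 (mod 31).

29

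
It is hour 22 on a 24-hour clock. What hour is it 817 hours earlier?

817 − 34·24 = 1, so 817 ≡ 1 (mod 24).
(22 − 1) mod 24 = 21.

21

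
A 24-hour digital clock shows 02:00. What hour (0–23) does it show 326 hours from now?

326 = 13·24 + 14, so 326 mod 24 = 14.
(2 + 14) mod 24 = 16.

16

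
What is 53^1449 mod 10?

Last digits of 3^n: 3, 9, 7, 1 (period 4).
1449 mod 4 = 1, so the last digit matches 3^1 = 3.

3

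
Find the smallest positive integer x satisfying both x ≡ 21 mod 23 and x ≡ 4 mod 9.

Since 9·18 ≡ 1 (mod 23), take x = 4 + 9·((21−4)·18 mod 23) = 4 + 9·7 = 67.
Check: 67 mod 23 = 21, 67 mod 9 = 4.

67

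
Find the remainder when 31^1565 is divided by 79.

By repeated squaring mod 79: 31^1≡31, 31^2≡13, 31^4≡11, 31^8≡42, 31^16≡26, 31^32≡44, 31^64≡40, 31^128≡20, 31^256≡5, 31^512≡25, 31^1024≡72.
Since 1565 = 1 + 4 + 8 + 16 + 512 + 1024 in binary, 31^1565 ≡ 31·11·42·26·25·72 ≡ 25 (mod 79).

25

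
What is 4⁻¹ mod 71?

18

4·18 = 72 = 1·71 + 1, so 4⁻¹ ≡ 18 (mod 71).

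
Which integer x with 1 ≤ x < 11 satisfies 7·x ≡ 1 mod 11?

11 = 1·7 + 4
7 = 1·4 + 3
4 = 1·3 + 1
3 = 3·1 + 0
Back-substituting gives 7·8 ≡ 1 (mod 11).

8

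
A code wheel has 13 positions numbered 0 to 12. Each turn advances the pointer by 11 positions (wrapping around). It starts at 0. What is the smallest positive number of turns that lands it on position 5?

4

11⁻¹ ≡ 6 (mod 13) because 11·6 = 66 = 5·13 + 1.
Multiplying both sides by 6: x ≡ 6·5 = 30 ≡ 4 (mod 13).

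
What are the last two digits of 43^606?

49

By repeated squaring mod 100: 43^1≡43, 43^2≡49, 43^4≡1, 43^8≡1, 43^16≡1, 43^32≡1, 43^64≡1, 43^128≡1, 43^256≡1, 43^512≡1.
Since 606 = 2 + 4 + 8 + 16 + 64 + 512 in binary, 43^606 ≡ 49·1·1·1·1·1 ≡ 49 (mod 100).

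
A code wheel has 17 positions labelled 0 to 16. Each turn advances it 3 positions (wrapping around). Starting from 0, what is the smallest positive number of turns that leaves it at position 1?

17 = 5·3 + 2
3 = 1·2 + 1
2 = 2·1 + 0
Back-substituting gives 3·6 ≡ 1 (mod 17).

6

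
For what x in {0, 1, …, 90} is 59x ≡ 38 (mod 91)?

50

59⁻¹ ≡ 54 (mod 91) because 59·54 = 3186 = 35·91 + 1.
So x ≡ 54·38 = 2052 ≡ 50 (mod 91).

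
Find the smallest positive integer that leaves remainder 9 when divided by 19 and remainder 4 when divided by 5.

x ≡ 4 (mod 5) gives x ∈ {4, 9}.
The first of these with x mod 19 = 9 is 9.

9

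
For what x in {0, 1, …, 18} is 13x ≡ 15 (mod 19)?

7

The inverse of 13 mod 19 is 3 (since 13·3 = 39 ≡ 1).
Multiplying both sides by 3: x ≡ 3·15 = 45 ≡ 7 (mod 19).
Check: 13·7 = 91 = 4·19 + 15.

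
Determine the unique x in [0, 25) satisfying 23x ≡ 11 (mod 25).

The inverse of 23 mod 25 is 12 (since 23·12 = 276 ≡ 1).
So x ≡ 12·11 = 132 ≡ 7 (mod 25).

7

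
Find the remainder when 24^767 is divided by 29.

By repeated squaring mod 29: 24^1≡24, 24^2≡25, 24^4≡16, 24^8≡24, 24^16≡25, 24^32≡16, 24^64≡24, 24^128≡25, 24^256≡16, 24^512≡24.
767 = 1 + 2 + 4 + 8 + 16 + 32 + 64 + 128 + 512, so 24^767 ≡ 24·25·16·24·25·16·24·25·24 ≡ 16 (mod 29).

16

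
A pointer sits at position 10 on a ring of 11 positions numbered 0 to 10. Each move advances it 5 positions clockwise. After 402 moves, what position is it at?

402·5 = 2010.
Dividing 2010 by 11 gives quotient 182 and remainder 8.
(10 + 8) mod 11 = 7.

7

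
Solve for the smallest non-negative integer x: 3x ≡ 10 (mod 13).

The inverse of 3 mod 13 is 9 (since 3·9 = 27 ≡ 1).
So x ≡ 9·10 = 90 ≡ 12 (mod 13).
Check: 3·12 = 36 = 2·13 + 10.

12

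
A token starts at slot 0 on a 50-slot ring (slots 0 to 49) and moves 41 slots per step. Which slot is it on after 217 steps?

47

217·41 = 8897.
8897 − 177·50 = 47, so 8897 ≡ 47 (mod 50).
(0 + 47) mod 50 = 47.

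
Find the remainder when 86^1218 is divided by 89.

Successive squares of 86 mod 89: 86^1≡86, 86^2≡9, 86^4≡81, 86^8≡64, 86^16≡2, 86^32≡4, 86^64≡16, 86^128≡78, 86^256≡32, 86^512≡45, 86^1024≡67.
1218 = 2 + 64 + 128 + 1024, so 86^1218 ≡ 9·16·78·67 ≡ 49 (mod 89).

49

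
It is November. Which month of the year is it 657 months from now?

657 mod 12 = 9 (since 54·12 = 648).
November + 9 months → August.

August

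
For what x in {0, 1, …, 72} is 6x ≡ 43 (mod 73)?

68

6⁻¹ ≡ 61 (mod 73) because 6·61 = 366 = 5·73 + 1.
Multiplying both sides by 61: x ≡ 61·43 = 2623 ≡ 68 (mod 73).
Check: 6·68 = 408 = 5·73 + 43.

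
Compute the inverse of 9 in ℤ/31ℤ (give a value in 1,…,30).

7

9·7 = 63 = 2·31 + 1, so 9⁻¹ ≡ 7 (mod 31).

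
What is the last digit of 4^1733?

4

The units digit of 4^n cycles with period 2: 4, 6, …
1733 mod 2 = 1, so the last digit matches 4^1 = 4.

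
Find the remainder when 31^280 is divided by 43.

6

By repeated squaring mod 43: 31^1≡31, 31^2≡15, 31^4≡10, 31^8≡14, 31^16≡24, 31^32≡17, 31^64≡31, 31^128≡15, 31^256≡10.
280 = 8 + 16 + 256, so 31^280 ≡ 14·24·10 ≡ 6 (mod 43).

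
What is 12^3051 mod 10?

8

The units digit of 12^n cycles with period 4: 2, 4, 8, 6, …
3051 mod 4 = 3, so the last digit matches 2^3 = 8.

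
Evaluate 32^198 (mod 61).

Successive squares of 32 mod 61: 32^1≡32, 32^2≡48, 32^4≡47, 32^8≡13, 32^16≡47, 32^32≡13, 32^64≡47, 32^128≡13.
198 = 2 + 4 + 64 + 128, so 32^198 ≡ 48·47·47·13 ≡ 60 (mod 61).

60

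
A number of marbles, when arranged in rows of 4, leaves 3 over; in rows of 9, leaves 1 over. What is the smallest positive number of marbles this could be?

x ≡ 3 (mod 4) gives x ∈ {3, 7, 11, 15, 19}.
The first of these with x mod 9 = 1 is 19.

19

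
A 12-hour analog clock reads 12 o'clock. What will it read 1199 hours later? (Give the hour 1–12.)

11

1199 − 99·12 = 11, so 1199 ≡ 11 (mod 12).
12 + 11 → 11 on a 12-hour dial.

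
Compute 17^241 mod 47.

By repeated squaring mod 47: 17^1≡17, 17^2≡7, 17^4≡2, 17^8≡4, 17^16≡16, 17^32≡21, 17^64≡18, 17^128≡42.
241 = 1 + 16 + 32 + 64 + 128, so 17^241 ≡ 17·16·21·18·42 ≡ 6 (mod 47).

6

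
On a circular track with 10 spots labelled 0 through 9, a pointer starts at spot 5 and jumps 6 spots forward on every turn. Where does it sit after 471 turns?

1

471·6 = 2826.
2826 = 282·10 + 6, so 2826 mod 10 = 6.
(5 + 6) mod 10 = 1.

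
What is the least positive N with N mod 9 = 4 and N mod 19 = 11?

x ≡ 4 (mod 9) gives x ∈ {4, 13, 22, 31, 40, 49}.
The first of these with x mod 19 = 11 is 49.

49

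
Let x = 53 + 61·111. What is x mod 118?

61·111 = 6771.
6771 mod 118 = 45 (since 57·118 = 6726).
(53 + 45) mod 118 = 98.

98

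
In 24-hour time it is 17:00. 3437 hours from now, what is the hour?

22

3437 = 143·24 + 5, so 3437 mod 24 = 5.
(17 + 5) mod 24 = 22.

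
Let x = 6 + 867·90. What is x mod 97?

48

867·90 = 78030.
Dividing 78030 by 97 gives quotient 804 and remainder 42.
(6 + 42) mod 97 = 48.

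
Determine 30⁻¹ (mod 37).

37 = 1·30 + 7
30 = 4·7 + 2
7 = 3·2 + 1
2 = 2·1 + 0
Back-substituting gives 30·21 ≡ 1 (mod 37).

21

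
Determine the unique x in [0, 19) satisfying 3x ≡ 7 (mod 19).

15

The inverse of 3 mod 19 is 13 (since 3·13 = 39 ≡ 1).
Multiplying both sides by 13: x ≡ 13·7 = 91 ≡ 15 (mod 19).
Check: 3·15 = 45 = 2·19 + 7.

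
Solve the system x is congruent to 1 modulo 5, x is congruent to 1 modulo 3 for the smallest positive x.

x ≡ 1 (mod 3) gives x ∈ {1}.
The first of these with x mod 5 = 1 is 1.

1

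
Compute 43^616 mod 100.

Successive squares of 43 mod 100: 43^1≡43, 43^2≡49, 43^4≡1, 43^8≡1, 43^16≡1, 43^32≡1, 43^64≡1, 43^128≡1, 43^256≡1, 43^512≡1.
616 = 8 + 32 + 64 + 512, so 43^616 ≡ 1·1·1·1 ≡ 1 (mod 100).

1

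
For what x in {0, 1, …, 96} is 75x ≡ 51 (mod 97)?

55

75⁻¹ ≡ 22 (mod 97) because 75·22 = 1650 = 17·97 + 1.
So x ≡ 22·51 = 1122 ≡ 55 (mod 97).
Check: 75·55 = 4125 = 42·97 + 51.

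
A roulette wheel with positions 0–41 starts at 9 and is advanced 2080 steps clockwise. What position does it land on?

31

Dividing 2080 by 42 gives quotient 49 and remainder 22.
(9 + 22) mod 42 = 31.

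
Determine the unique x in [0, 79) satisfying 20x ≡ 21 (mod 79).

5

20⁻¹ ≡ 4 (mod 79) because 20·4 = 80 = 1·79 + 1.
Multiplying both sides by 4: x ≡ 4·21 = 84 ≡ 5 (mod 79).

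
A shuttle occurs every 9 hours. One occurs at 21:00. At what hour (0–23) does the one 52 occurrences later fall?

52·9 = 468.
468 mod 24 = 12 (since 19·24 = 456).
(21 + 12) mod 24 = 9.

9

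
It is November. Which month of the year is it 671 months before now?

Dividing 671 by 12 gives quotient 55 and remainder 11.
November − 11 months → December.

December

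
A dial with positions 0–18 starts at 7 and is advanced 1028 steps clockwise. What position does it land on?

9

1028 mod 19 = 2 (since 54·19 = 1026).
(7 + 2) mod 19 = 9.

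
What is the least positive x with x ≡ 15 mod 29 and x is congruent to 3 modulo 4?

x ≡ 3 (mod 4) gives x ∈ {3, 7, 11, 15}.
The first of these with x mod 29 = 15 is 15.

15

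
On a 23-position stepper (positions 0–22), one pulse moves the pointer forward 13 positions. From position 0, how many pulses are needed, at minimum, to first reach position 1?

23 = 1·13 + 10
13 = 1·10 + 3
10 = 3·3 + 1
3 = 3·1 + 0
Back-substituting gives 13·16 ≡ 1 (mod 23).

16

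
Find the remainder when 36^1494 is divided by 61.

Square-and-reduce mod 61: 36^1≡36, 36^2≡15, 36^4≡42, 36^8≡56, 36^16≡25, 36^32≡15, 36^64≡42, 36^128≡56, 36^256≡25, 36^512≡15, 36^1024≡42.
Since 1494 = 2 + 4 + 16 + 64 + 128 + 256 + 1024 in binary, 36^1494 ≡ 15·42·25·42·56·25·42 ≡ 58 (mod 61).

58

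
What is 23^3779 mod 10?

7

The units digit of 23^n cycles with period 4: 3, 9, 7, 1, …
3779 leaves remainder 3 on division by 4, so 23^3779 ends in 7.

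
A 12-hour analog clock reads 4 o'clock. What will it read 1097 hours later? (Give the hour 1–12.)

9

1097 mod 12 = 5 (since 91·12 = 1092).
4 + 5 → 9 on a 12-hour dial.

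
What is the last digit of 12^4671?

8

Powers of 2 mod 10 repeat with period 4: 2, 4, 8, 6.
4671 leaves remainder 3 on division by 4, so 12^4671 ends in 8.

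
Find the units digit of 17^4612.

The units digit of 17^n cycles with period 4: 7, 9, 3, 1, …
4612 mod 4 = 0, so the last digit matches 7^4 = 1.

1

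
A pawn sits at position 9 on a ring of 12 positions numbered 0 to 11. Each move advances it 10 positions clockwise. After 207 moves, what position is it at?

207·10 = 2070.
2070 mod 12 = 6 (since 172·12 = 2064).
(9 + 6) mod 12 = 3.

3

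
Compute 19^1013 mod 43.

30

Successive squares of 19 mod 43: 19^1≡19, 19^2≡17, 19^4≡31, 19^8≡15, 19^16≡10, 19^32≡14, 19^64≡24, 19^128≡17, 19^256≡31, 19^512≡15.
1013 = 1 + 4 + 16 + 32 + 64 + 128 + 256 + 512, so 19^1013 ≡ 19·31·10·14·24·17·31·15 ≡ 30 (mod 43).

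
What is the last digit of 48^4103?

2

Last digits of 8^n: 8, 4, 2, 6 (period 4).
4103 leaves remainder 3 on division by 4, so 48^4103 ends in 2.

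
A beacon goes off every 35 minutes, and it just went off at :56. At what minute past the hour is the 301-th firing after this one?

301·35 = 10535.
10535 mod 60 = 35 (since 175·60 = 10500).
(56 + 35) mod 60 = 31.

31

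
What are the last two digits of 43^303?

07

By repeated squaring mod 100: 43^1≡43, 43^2≡49, 43^4≡1, 43^8≡1, 43^16≡1, 43^32≡1, 43^64≡1, 43^128≡1, 43^256≡1.
Since 303 = 1 + 2 + 4 + 8 + 32 + 256 in binary, 43^303 ≡ 43·49·1·1·1·1 ≡ 7 (mod 100).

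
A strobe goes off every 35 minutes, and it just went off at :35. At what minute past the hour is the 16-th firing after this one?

55

16·35 = 560.
560 mod 60 = 20 (since 9·60 = 540).
(35 + 20) mod 60 = 55.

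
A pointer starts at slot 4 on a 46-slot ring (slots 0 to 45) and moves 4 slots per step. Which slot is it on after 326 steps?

20

326·4 = 1304.
1304 − 28·46 = 16, so 1304 ≡ 16 (mod 46).
(4 + 16) mod 46 = 20.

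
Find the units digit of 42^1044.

Last digits of 2^n: 2, 4, 8, 6 (period 4).
1044 mod 4 = 0, so the last digit matches 2^4 = 6.

6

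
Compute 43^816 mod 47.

Successive squares of 43 mod 47: 43^1≡43, 43^2≡16, 43^4≡21, 43^8≡18, 43^16≡42, 43^32≡25, 43^64≡14, 43^128≡8, 43^256≡17, 43^512≡7.
Since 816 = 16 + 32 + 256 + 512 in binary, 43^816 ≡ 42·25·17·7 ≡ 24 (mod 47).

24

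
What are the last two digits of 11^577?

71

Square-and-reduce mod 100: 11^1≡11, 11^2≡21, 11^4≡41, 11^8≡81, 11^16≡61, 11^32≡21, 11^64≡41, 11^128≡81, 11^256≡61, 11^512≡21.
Since 577 = 1 + 64 + 512 in binary, 11^577 ≡ 11·41·21 ≡ 71 (mod 100).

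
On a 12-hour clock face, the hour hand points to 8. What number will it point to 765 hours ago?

11

765 = 63·12 + 9, so 765 mod 12 = 9.
8 − 9 → 11 on a 12-hour dial.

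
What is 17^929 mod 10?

7

Last digits of 7^n: 7, 9, 3, 1 (period 4).
929 leaves remainder 1 on division by 4, so 17^929 ends in 7.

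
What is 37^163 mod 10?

Last digits of 7^n: 7, 9, 3, 1 (period 4).
163 leaves remainder 3 on division by 4, so 37^163 ends in 3.

3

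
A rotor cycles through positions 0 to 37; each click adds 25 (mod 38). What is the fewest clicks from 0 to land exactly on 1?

25·35 = 875 = 23·38 + 1, so 25⁻¹ ≡ 35 (mod 38).

35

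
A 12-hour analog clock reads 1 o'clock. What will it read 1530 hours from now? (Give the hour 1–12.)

1530 = 127·12 + 6, so 1530 mod 12 = 6.
1 + 6 → 7 on a 12-hour dial.

7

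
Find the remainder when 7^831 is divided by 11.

Successive squares of 7 mod 11: 7^1≡7, 7^2≡5, 7^4≡3, 7^8≡9, 7^16≡4, 7^32≡5, 7^64≡3, 7^128≡9, 7^256≡4, 7^512≡5.
831 = 1 + 2 + 4 + 8 + 16 + 32 + 256 + 512, so 7^831 ≡ 7·5·3·9·4·5·4·5 ≡ 7 (mod 11).

7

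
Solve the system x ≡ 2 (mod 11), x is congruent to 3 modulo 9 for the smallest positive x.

57

x ≡ 3 (mod 9) gives x ∈ {3, 12, 21, 30, 39, 48, 57}.
The first of these with x mod 11 = 2 is 57.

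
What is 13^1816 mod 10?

1

The units digit of 13^n cycles with period 4: 3, 9, 7, 1, …
1816 leaves remainder 0 on division by 4, so 13^1816 ends in 1.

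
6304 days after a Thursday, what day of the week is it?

Monday

6304 = 900·7 + 4, so 6304 mod 7 = 4.
Thursday + 4 days → Monday.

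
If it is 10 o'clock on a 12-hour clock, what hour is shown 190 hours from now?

Dividing 190 by 12 gives quotient 15 and remainder 10.
10 + 10 → 8 on a 12-hour dial.

8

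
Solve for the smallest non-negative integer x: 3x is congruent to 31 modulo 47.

26

3⁻¹ ≡ 16 (mod 47) because 3·16 = 48 = 1·47 + 1.
So x ≡ 16·31 = 496 ≡ 26 (mod 47).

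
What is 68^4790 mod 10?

The units digit of 68^n cycles with period 4: 8, 4, 2, 6, …
4790 leaves remainder 2 on division by 4, so 68^4790 ends in 4.

4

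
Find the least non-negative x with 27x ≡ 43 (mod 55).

27⁻¹ ≡ 53 (mod 55) because 27·53 = 1431 = 26·55 + 1.
Multiplying both sides by 53: x ≡ 53·43 = 2279 ≡ 24 (mod 55).
Check: 27·24 = 648 = 11·55 + 43.

24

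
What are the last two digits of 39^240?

Successive squares of 39 mod 100: 39^1≡39, 39^2≡21, 39^4≡41, 39^8≡81, 39^16≡61, 39^32≡21, 39^64≡41, 39^128≡81.
Since 240 = 16 + 32 + 64 + 128 in binary, 39^240 ≡ 61·21·41·81 ≡ 1 (mod 100).

01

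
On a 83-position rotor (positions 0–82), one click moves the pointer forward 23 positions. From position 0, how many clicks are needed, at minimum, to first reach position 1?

83 = 3·23 + 14
23 = 1·14 + 9
14 = 1·9 + 5
9 = 1·5 + 4
5 = 1·4 + 1
4 = 4·1 + 0
Back-substituting gives 23·65 ≡ 1 (mod 83).

65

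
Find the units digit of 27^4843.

Powers of 7 mod 10 repeat with period 4: 7, 9, 3, 1.
4843 mod 4 = 3, so the last digit matches 7^3 = 3.

3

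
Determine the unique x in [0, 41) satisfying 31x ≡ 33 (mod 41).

The inverse of 31 mod 41 is 4 (since 31·4 = 124 ≡ 1).
Multiplying both sides by 4: x ≡ 4·33 = 132 ≡ 9 (mod 41).

9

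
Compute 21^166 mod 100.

21

By repeated squaring mod 100: 21^1≡21, 21^2≡41, 21^4≡81, 21^8≡61, 21^16≡21, 21^32≡41, 21^64≡81, 21^128≡61.
166 = 2 + 4 + 32 + 128, so 21^166 ≡ 41·81·41·61 ≡ 21 (mod 100).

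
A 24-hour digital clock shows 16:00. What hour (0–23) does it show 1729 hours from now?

1729 = 72·24 + 1, so 1729 mod 24 = 1.
(16 + 1) mod 24 = 17.

17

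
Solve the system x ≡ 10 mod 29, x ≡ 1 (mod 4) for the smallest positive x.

x ≡ 1 (mod 4) gives x ∈ {1, 5, 9, 13, 17, 21, 25, 29, …}.
The first of these with x mod 29 = 10 is 97.

97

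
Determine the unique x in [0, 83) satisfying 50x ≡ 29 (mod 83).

62

50⁻¹ ≡ 5 (mod 83) because 50·5 = 250 = 3·83 + 1.
Multiplying both sides by 5: x ≡ 5·29 = 145 ≡ 62 (mod 83).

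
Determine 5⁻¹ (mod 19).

4

5·4 = 20 = 1·19 + 1, so 5⁻¹ ≡ 4 (mod 19).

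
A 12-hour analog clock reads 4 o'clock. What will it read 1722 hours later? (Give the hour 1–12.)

Dividing 1722 by 12 gives quotient 143 and remainder 6.
4 + 6 → 10 on a 12-hour dial.

10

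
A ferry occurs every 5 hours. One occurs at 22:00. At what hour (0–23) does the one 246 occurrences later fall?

246·5 = 1230.
Dividing 1230 by 24 gives quotient 51 and remainder 6.
(22 + 6) mod 24 = 4.

4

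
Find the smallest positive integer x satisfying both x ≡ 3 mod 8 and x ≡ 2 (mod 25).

Since 25·1 ≡ 1 (mod 8), take x = 2 + 25·((3−2)·1 mod 8) = 2 + 25·1 = 27.
Check: 27 mod 8 = 3, 27 mod 25 = 2.

27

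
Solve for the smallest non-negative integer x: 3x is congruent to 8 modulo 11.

10

The inverse of 3 mod 11 is 4 (since 3·4 = 12 ≡ 1).
Multiplying both sides by 4: x ≡ 4·8 = 32 ≡ 10 (mod 11).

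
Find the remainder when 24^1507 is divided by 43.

Successive squares of 24 mod 43: 24^1≡24, 24^2≡17, 24^4≡31, 24^8≡15, 24^16≡10, 24^32≡14, 24^64≡24, 24^128≡17, 24^256≡31, 24^512≡15, 24^1024≡10.
1507 = 1 + 2 + 32 + 64 + 128 + 256 + 1024, so 24^1507 ≡ 24·17·14·24·17·31·10 ≡ 10 (mod 43).

10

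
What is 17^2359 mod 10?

3

Powers of 7 mod 10 repeat with period 4: 7, 9, 3, 1.
2359 mod 4 = 3, so the last digit matches 7^3 = 3.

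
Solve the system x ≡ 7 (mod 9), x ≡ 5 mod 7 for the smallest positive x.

61

x ≡ 5 (mod 7) gives x ∈ {5, 12, 19, 26, 33, 40, 47, 54, …}.
The first of these with x mod 9 = 7 is 61.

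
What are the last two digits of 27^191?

By repeated squaring mod 100: 27^1≡27, 27^2≡29, 27^4≡41, 27^8≡81, 27^16≡61, 27^32≡21, 27^64≡41, 27^128≡81.
Since 191 = 1 + 2 + 4 + 8 + 16 + 32 + 128 in binary, 27^191 ≡ 27·29·41·81·61·21·81 ≡ 23 (mod 100).

23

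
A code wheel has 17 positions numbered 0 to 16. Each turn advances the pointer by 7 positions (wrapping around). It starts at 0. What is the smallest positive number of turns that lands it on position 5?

8

7⁻¹ ≡ 5 (mod 17) because 7·5 = 35 = 2·17 + 1.
So x ≡ 5·5 = 25 ≡ 8 (mod 17).
Check: 7·8 = 56 = 3·17 + 5.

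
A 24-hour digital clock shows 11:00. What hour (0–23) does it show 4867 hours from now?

4867 mod 24 = 19 (since 202·24 = 4848).
(11 + 19) mod 24 = 6.

6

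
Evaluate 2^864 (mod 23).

Successive squares of 2 mod 23: 2^1≡2, 2^2≡4, 2^4≡16, 2^8≡3, 2^16≡9, 2^32≡12, 2^64≡6, 2^128≡13, 2^256≡8, 2^512≡18.
Since 864 = 32 + 64 + 256 + 512 in binary, 2^864 ≡ 12·6·8·18 ≡ 18 (mod 23).

18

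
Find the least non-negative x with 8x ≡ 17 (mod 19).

8⁻¹ ≡ 12 (mod 19) because 8·12 = 96 = 5·19 + 1.
Multiplying both sides by 12: x ≡ 12·17 = 204 ≡ 14 (mod 19).

14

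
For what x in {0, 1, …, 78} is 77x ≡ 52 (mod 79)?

53

The inverse of 77 mod 79 is 39 (since 77·39 = 3003 ≡ 1).
So x ≡ 39·52 = 2028 ≡ 53 (mod 79).
Check: 77·53 = 4081 = 51·79 + 52.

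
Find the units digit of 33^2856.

1

The units digit of 33^n cycles with period 4: 3, 9, 7, 1, …
2856 mod 4 = 0, so the last digit matches 3^4 = 1.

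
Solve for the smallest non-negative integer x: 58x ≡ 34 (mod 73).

The inverse of 58 mod 73 is 34 (since 58·34 = 1972 ≡ 1).
Multiplying both sides by 34: x ≡ 34·34 = 1156 ≡ 61 (mod 73).
Check: 58·61 = 3538 = 48·73 + 34.

61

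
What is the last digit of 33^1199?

7

Powers of 3 mod 10 repeat with period 4: 3, 9, 7, 1.
1199 leaves remainder 3 on division by 4, so 33^1199 ends in 7.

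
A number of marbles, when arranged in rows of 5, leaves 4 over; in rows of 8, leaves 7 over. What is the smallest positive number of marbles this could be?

39

x ≡ 4 (mod 5) gives x ∈ {4, 9, 14, 19, 24, 29, 34, 39}.
The first of these with x mod 8 = 7 is 39.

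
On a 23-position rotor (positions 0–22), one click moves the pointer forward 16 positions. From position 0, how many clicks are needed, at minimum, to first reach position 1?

23 = 1·16 + 7
16 = 2·7 + 2
7 = 3·2 + 1
2 = 2·1 + 0
Back-substituting gives 16·13 ≡ 1 (mod 23).

13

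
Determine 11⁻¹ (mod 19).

11·7 = 77 = 4·19 + 1, so 11⁻¹ ≡ 7 (mod 19).

7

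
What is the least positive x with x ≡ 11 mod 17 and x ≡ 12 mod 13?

181

x ≡ 12 (mod 13) gives x ∈ {12, 25, 38, 51, 64, 77, 90, 103, …}.
The first of these with x mod 17 = 11 is 181.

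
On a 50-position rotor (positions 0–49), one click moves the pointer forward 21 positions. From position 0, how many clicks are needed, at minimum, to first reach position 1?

50 = 2·21 + 8
21 = 2·8 + 5
8 = 1·5 + 3
5 = 1·3 + 2
3 = 1·2 + 1
2 = 2·1 + 0
Back-substituting gives 21·31 ≡ 1 (mod 50).

31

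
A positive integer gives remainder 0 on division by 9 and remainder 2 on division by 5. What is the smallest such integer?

x ≡ 2 (mod 5) gives x ∈ {2, 7, 12, 17, 22, 27}.
The first of these with x mod 9 = 0 is 27.

27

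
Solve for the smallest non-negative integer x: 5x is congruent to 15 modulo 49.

The inverse of 5 mod 49 is 10 (since 5·10 = 50 ≡ 1).
Multiplying both sides by 10: x ≡ 10·15 = 150 ≡ 3 (mod 49).
Check: 5·3 = 15 = 0·49 + 15.

3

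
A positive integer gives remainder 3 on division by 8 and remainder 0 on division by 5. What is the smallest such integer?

Since 5·5 ≡ 1 (mod 8), take x = 0 + 5·((3−0)·5 mod 8) = 0 + 5·7 = 35.
Check: 35 mod 8 = 3, 35 mod 5 = 0.

35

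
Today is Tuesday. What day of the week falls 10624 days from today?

10624 = 1517·7 + 5, so 10624 mod 7 = 5.
Tuesday + 5 days → Sunday.

Sunday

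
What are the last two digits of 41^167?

Square-and-reduce mod 100: 41^1≡41, 41^2≡81, 41^4≡61, 41^8≡21, 41^16≡41, 41^32≡81, 41^64≡61, 41^128≡21.
Since 167 = 1 + 2 + 4 + 32 + 128 in binary, 41^167 ≡ 41·81·61·81·21 ≡ 81 (mod 100).

81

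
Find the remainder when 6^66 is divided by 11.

Successive squares of 6 mod 11: 6^1≡6, 6^2≡3, 6^4≡9, 6^8≡4, 6^16≡5, 6^32≡3, 6^64≡9.
66 = 2 + 64, so 6^66 ≡ 3·9 ≡ 5 (mod 11).

5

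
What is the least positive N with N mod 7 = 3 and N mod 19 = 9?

x ≡ 3 (mod 7) gives x ∈ {3, 10, 17, 24, 31, 38, 45, 52, …}.
The first of these with x mod 19 = 9 is 66.

66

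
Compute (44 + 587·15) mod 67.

5

587·15 = 8805.
Dividing 8805 by 67 gives quotient 131 and remainder 28.
(44 + 28) mod 67 = 5.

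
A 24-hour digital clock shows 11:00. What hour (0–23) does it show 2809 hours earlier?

2809 − 117·24 = 1, so 2809 ≡ 1 (mod 24).
(11 − 1) mod 24 = 10.

10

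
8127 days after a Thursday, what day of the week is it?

Thursday

8127 = 1161·7 + 0, so 8127 mod 7 = 0.
Thursday + 0 days → Thursday.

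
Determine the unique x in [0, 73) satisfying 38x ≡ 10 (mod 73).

38⁻¹ ≡ 25 (mod 73) because 38·25 = 950 = 13·73 + 1.
Multiplying both sides by 25: x ≡ 25·10 = 250 ≡ 31 (mod 73).
Check: 38·31 = 1178 = 16·73 + 10.

31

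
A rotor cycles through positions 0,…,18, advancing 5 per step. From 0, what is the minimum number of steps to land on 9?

The inverse of 5 mod 19 is 4 (since 5·4 = 20 ≡ 1).
So x ≡ 4·9 = 36 ≡ 17 (mod 19).

17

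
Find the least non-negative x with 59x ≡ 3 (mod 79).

67

59⁻¹ ≡ 75 (mod 79) because 59·75 = 4425 = 56·79 + 1.
Multiplying both sides by 75: x ≡ 75·3 = 225 ≡ 67 (mod 79).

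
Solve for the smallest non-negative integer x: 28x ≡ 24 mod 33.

15

The inverse of 28 mod 33 is 13 (since 28·13 = 364 ≡ 1).
So x ≡ 13·24 = 312 ≡ 15 (mod 33).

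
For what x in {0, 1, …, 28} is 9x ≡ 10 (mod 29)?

The inverse of 9 mod 29 is 13 (since 9·13 = 117 ≡ 1).
Multiplying both sides by 13: x ≡ 13·10 = 130 ≡ 14 (mod 29).
Check: 9·14 = 126 = 4·29 + 10.

14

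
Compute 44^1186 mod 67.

19

Square-and-reduce mod 67: 44^1≡44, 44^2≡60, 44^4≡49, 44^8≡56, 44^16≡54, 44^32≡35, 44^64≡19, 44^128≡26, 44^256≡6, 44^512≡36, 44^1024≡23.
1186 = 2 + 32 + 128 + 1024, so 44^1186 ≡ 60·35·26·23 ≡ 19 (mod 67).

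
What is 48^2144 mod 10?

6

Powers of 8 mod 10 repeat with period 4: 8, 4, 2, 6.
2144 leaves remainder 0 on division by 4, so 48^2144 ends in 6.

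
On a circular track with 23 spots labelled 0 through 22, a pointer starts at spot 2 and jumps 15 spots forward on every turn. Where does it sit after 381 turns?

13

381·15 = 5715.
5715 mod 23 = 11 (since 248·23 = 5704).
(2 + 11) mod 23 = 13.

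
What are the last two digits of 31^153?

Successive squares of 31 mod 100: 31^1≡31, 31^2≡61, 31^4≡21, 31^8≡41, 31^16≡81, 31^32≡61, 31^64≡21, 31^128≡41.
Since 153 = 1 + 8 + 16 + 128 in binary, 31^153 ≡ 31·41·81·41 ≡ 91 (mod 100).

91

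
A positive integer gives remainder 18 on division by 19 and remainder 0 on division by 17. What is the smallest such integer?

Since 17·9 ≡ 1 (mod 19), take x = 0 + 17·((18−0)·9 mod 19) = 0 + 17·10 = 170.
Check: 170 mod 19 = 18, 170 mod 17 = 0.

170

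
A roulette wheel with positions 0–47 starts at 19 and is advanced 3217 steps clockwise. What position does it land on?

20

3217 − 67·48 = 1, so 3217 ≡ 1 (mod 48).
(19 + 1) mod 48 = 20.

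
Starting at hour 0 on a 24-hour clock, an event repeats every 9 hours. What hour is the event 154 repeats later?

18

154·9 = 1386.
1386 = 57·24 + 18, so 1386 mod 24 = 18.
(0 + 18) mod 24 = 18.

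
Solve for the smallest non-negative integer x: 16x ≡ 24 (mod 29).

16

The inverse of 16 mod 29 is 20 (since 16·20 = 320 ≡ 1).
So x ≡ 20·24 = 480 ≡ 16 (mod 29).
Check: 16·16 = 256 = 8·29 + 24.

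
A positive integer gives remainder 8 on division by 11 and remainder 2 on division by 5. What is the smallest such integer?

Since 5·9 ≡ 1 (mod 11), take x = 2 + 5·((8−2)·9 mod 11) = 2 + 5·10 = 52.
Check: 52 mod 11 = 8, 52 mod 5 = 2.

52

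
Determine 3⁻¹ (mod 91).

3·61 = 183 = 2·91 + 1, so 3⁻¹ ≡ 61 (mod 91).

61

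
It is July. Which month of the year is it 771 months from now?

October

771 mod 12 = 3 (since 64·12 = 768).
July + 3 months → October.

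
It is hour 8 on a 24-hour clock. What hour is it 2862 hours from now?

14

2862 − 119·24 = 6, so 2862 ≡ 6 (mod 24).
(8 + 6) mod 24 = 14.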